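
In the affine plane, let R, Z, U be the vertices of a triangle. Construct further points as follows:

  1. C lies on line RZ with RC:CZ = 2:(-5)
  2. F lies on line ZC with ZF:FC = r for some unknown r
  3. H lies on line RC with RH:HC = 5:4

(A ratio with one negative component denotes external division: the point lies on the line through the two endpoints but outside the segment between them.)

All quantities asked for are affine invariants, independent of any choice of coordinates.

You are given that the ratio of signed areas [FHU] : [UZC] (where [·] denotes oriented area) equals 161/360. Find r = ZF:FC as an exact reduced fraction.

r = 3/5

Assign R = (0, 0), Z = (1, 0), U = (0, 1) — the answer is frame-independent, so this choice is without loss of generality.
1. C lies on line RZ with RC:CZ = 2:(-5) ⇒ C = (-2/3, 0)
2. With ZF:FC = r, write λ = r/(r+1) so F = Z + λ·(C−Z); F is affine-linear in λ
3. H lies on line RC with RH:HC = 5:4 ⇒ H = (-10/27, 0)
Every point depending on F is an affine combination of F and λ-independent points, so each such coordinate is linear in λ; the λ² term in each signed area is a multiple of (C−Z)×(C−Z) = 0, so 2·[FHU] and 2·[UZC] are each linear in λ. Evaluating at λ=0 and λ=1:
  2·[FHU] = 5/3·λ − 37/27,   2·[UZC] = -5/3
So [FHU]:[UZC] = (5/3·λ − 37/27) / (-5/3). Setting this equal to 161/360:
  5/3·λ − 37/27 = 161/360·(-5/3)  ⇒  λ = 3/8
Then r = λ/(1−λ) = (3/8)/(5/8) = 3/5. Check: with r = 3/5, F = (3/8, 0) and [FHU]:[UZC] = 161/360 as required.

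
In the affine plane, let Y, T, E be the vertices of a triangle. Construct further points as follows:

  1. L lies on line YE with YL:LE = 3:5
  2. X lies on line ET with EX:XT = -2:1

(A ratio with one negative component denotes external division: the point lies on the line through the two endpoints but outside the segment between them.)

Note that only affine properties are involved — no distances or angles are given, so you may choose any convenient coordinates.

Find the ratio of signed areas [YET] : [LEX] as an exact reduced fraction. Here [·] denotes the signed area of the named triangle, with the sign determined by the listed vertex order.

Work in coordinates with Y = (0, 0), T = (1, 0), E = (0, 1).
1. L lies on line YE with YL:LE = 3:5 ⇒ L = (0, 3/8)
2. X lies on line ET with EX:XT = -2:1 ⇒ X = (2, -1)
2·[YET] = -1, 2·[LEX] = -5/4
[YET]:[LEX] = -1:-5/4 = 4/5

[YET]:[LEX] = 4/5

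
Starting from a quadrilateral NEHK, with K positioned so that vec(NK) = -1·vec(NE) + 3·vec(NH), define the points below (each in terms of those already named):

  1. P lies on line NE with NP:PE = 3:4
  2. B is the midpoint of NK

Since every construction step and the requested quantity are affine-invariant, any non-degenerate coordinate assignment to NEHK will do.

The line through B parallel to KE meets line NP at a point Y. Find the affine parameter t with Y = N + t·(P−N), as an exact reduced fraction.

t = 7/6

Work in coordinates with N = (0, 0), E = (1, 0), H = (0, 1), K = (-1, 3).
1. P lies on line NE with NP:PE = 3:4 ⇒ P = (3/7, 0)
2. B is the midpoint of NK ⇒ B = (-1/2, 3/2)
through B parallel to KE: direction (2, -3); meets NP at Y = (1/2, 0)
Y = N + t·(P−N) with t = 7/6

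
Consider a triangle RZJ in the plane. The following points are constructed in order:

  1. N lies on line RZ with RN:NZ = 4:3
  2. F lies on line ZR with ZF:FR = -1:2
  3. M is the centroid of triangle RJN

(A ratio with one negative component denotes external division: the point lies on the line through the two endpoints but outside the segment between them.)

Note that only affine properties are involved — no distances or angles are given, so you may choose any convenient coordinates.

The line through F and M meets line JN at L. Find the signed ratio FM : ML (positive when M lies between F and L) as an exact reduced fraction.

Choose coordinates R = (0, 0), Z = (1, 0), J = (0, 1).
1. N lies on line RZ with RN:NZ = 4:3 ⇒ N = (4/7, 0)
2. F lies on line ZR with ZF:FR = -1:2 ⇒ F = (2, 0)
3. M is the centroid of triangle RJN ⇒ M = (4/21, 1/3)
line FM meets JN at L = (48/119, 5/17)
M = F + t·(L−F) with t = 17/15, so FM:ML = 17/15:-2/15

FM:ML = -17/2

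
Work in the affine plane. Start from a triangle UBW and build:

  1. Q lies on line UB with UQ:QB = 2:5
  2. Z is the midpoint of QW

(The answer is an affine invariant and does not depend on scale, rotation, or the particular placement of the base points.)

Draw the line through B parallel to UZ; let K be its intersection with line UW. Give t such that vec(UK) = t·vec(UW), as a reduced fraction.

t = -7/2

Set U = (0, 0), B = (1, 0), W = (0, 1); any affine frame gives the same invariant.
1. Q lies on line UB with UQ:QB = 2:5 ⇒ Q = (2/7, 0)
2. Z is the midpoint of QW ⇒ Z = (1/7, 1/2)
through B parallel to UZ: direction (1/7, 1/2); meets UW at K = (0, -7/2)
K = U + t·(W−U) with t = -7/2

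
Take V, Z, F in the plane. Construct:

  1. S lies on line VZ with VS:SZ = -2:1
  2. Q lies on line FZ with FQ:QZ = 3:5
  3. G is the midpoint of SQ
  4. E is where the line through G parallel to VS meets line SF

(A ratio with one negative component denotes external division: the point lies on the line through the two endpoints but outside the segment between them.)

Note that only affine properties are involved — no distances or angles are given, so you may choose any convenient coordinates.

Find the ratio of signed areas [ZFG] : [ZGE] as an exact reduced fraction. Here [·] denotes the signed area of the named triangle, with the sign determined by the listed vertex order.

[ZFG]:[ZGE] = 128/15

Assign V = (0, 0), Z = (1, 0), F = (0, 1) — the answer is frame-independent, so this choice is without loss of generality.
1. S lies on line VZ with VS:SZ = -2:1 ⇒ S = (2, 0)
2. Q lies on line FZ with FQ:QZ = 3:5 ⇒ Q = (3/8, 5/8)
3. G is the midpoint of SQ ⇒ G = (19/16, 5/16)
4. E is where the line through G parallel to VS meets line SF ⇒ E = (11/8, 5/16)
2·[ZFG] = -1/2, 2·[ZGE] = -15/256
[ZFG]:[ZGE] = -1/2:-15/256 = 128/15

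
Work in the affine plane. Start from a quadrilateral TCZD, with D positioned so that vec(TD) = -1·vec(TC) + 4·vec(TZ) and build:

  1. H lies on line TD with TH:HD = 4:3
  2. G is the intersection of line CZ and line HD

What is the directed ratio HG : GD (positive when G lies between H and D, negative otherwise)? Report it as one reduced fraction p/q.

Work in coordinates with T = (0, 0), C = (1, 0), Z = (0, 1), D = (-1, 4).
1. H lies on line TD with TH:HD = 4:3 ⇒ H = (-4/7, 16/7)
2. G is the intersection of line CZ and line HD ⇒ G = (-1/3, 4/3)
G = H + t·(D−H) with t = -5/9, so HG:GD = t:(1−t) = -5/9:14/9

HG:GD = -5/14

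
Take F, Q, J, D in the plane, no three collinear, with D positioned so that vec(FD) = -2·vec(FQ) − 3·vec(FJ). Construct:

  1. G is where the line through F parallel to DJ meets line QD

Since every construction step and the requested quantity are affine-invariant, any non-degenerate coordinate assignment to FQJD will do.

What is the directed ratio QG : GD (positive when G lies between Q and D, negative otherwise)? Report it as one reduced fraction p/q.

QG:GD = 2

Set F = (0, 0), Q = (1, 0), J = (0, 1), D = (-2, -3); any affine frame gives the same invariant.
1. G is where the line through F parallel to DJ meets line QD ⇒ G = (-1, -2)
G = Q + t·(D−Q) with t = 2/3, so QG:GD = t:(1−t) = 2/3:1/3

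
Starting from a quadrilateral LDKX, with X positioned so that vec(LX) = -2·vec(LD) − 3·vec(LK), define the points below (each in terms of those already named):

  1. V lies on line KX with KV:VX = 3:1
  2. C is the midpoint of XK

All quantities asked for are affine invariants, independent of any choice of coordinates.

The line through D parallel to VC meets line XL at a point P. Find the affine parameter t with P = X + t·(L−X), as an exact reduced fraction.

t = 3

Choose coordinates L = (0, 0), D = (1, 0), K = (0, 1), X = (-2, -3).
1. V lies on line KX with KV:VX = 3:1 ⇒ V = (-3/2, -2)
2. C is the midpoint of XK ⇒ C = (-1, -1)
through D parallel to VC: direction (1/2, 1); meets XL at P = (4, 6)
P = X + t·(L−X) with t = 3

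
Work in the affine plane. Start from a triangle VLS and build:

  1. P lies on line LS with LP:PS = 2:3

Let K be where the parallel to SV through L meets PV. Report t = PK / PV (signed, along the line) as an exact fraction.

t = -2/3

Assign V = (0, 0), L = (1, 0), S = (0, 1) — the answer is frame-independent, so this choice is without loss of generality.
1. P lies on line LS with LP:PS = 2:3 ⇒ P = (3/5, 2/5)
through L parallel to SV: direction (0, -1); meets PV at K = (1, 2/3)
K = P + t·(V−P) with t = -2/3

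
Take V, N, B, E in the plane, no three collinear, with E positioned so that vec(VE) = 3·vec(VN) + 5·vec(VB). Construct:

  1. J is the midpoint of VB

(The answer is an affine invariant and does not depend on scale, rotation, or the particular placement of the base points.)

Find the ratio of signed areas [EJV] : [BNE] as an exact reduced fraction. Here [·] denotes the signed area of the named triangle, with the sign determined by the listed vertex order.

Choose coordinates V = (0, 0), N = (1, 0), B = (0, 1), E = (3, 5).
1. J is the midpoint of VB ⇒ J = (0, 1/2)
2·[EJV] = 3/2, 2·[BNE] = 7
[EJV]:[BNE] = 3/2:7 = 3/14

[EJV]:[BNE] = 3/14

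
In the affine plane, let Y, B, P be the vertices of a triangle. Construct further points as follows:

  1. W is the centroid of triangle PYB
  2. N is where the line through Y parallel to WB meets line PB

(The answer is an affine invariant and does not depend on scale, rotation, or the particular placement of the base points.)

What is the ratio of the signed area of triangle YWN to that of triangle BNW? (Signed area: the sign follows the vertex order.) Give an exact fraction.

Choose coordinates Y = (0, 0), B = (1, 0), P = (0, 1).
1. W is the centroid of triangle PYB ⇒ W = (1/3, 1/3)
2. N is where the line through Y parallel to WB meets line PB ⇒ N = (2, -1)
2·[YWN] = -1, 2·[BNW] = -1/3
[YWN]:[BNW] = -1:-1/3 = 3

[YWN]:[BNW] = 3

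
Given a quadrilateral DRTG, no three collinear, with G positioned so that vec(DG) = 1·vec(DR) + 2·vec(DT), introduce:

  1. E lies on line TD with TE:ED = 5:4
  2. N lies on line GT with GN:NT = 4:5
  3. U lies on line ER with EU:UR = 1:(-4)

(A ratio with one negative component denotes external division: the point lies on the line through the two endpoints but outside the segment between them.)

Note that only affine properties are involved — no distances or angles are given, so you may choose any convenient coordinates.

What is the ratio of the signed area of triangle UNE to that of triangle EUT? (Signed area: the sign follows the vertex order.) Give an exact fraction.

Set D = (0, 0), R = (1, 0), T = (0, 1), G = (1, 2); any affine frame gives the same invariant.
1. E lies on line TD with TE:ED = 5:4 ⇒ E = (0, 4/9)
2. N lies on line GT with GN:NT = 4:5 ⇒ N = (5/9, 14/9)
3. U lies on line ER with EU:UR = 1:(-4) ⇒ U = (-1/3, 16/27)
2·[UNE] = -110/243, 2·[EUT] = -5/27
[UNE]:[EUT] = -110/243:-5/27 = 22/9

[UNE]:[EUT] = 22/9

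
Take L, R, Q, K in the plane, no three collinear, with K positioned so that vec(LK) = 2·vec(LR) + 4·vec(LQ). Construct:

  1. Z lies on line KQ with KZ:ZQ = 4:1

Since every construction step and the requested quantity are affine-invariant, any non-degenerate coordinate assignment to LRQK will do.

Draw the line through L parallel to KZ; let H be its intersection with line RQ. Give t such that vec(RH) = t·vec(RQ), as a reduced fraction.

t = 3/5

Work in coordinates with L = (0, 0), R = (1, 0), Q = (0, 1), K = (2, 4).
1. Z lies on line KQ with KZ:ZQ = 4:1 ⇒ Z = (2/5, 8/5)
through L parallel to KZ: direction (-8/5, -12/5); meets RQ at H = (2/5, 3/5)
H = R + t·(Q−R) with t = 3/5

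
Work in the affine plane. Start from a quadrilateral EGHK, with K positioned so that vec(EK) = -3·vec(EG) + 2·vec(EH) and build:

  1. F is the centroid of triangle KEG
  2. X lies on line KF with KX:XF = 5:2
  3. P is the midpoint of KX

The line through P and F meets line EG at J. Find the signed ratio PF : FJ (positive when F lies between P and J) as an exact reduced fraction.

PF:FJ = 9/7

Choose coordinates E = (0, 0), G = (1, 0), H = (0, 1), K = (-3, 2).
1. F is the centroid of triangle KEG ⇒ F = (-2/3, 2/3)
2. X lies on line KF with KX:XF = 5:2 ⇒ X = (-4/3, 22/21)
3. P is the midpoint of KX ⇒ P = (-13/6, 32/21)
line PF meets EG at J = (1/2, 0)
F = P + t·(J−P) with t = 9/16, so PF:FJ = 9/16:7/16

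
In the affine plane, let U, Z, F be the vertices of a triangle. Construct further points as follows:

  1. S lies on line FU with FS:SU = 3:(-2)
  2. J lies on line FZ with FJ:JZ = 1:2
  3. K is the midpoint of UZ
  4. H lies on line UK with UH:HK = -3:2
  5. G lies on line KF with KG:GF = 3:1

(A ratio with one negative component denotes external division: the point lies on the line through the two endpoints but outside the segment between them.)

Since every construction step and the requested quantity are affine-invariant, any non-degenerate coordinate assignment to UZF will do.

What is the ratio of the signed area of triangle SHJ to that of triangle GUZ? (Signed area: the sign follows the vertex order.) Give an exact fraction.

[SHJ]:[GUZ] = 40/9

Choose coordinates U = (0, 0), Z = (1, 0), F = (0, 1).
1. S lies on line FU with FS:SU = 3:(-2) ⇒ S = (0, -2)
2. J lies on line FZ with FJ:JZ = 1:2 ⇒ J = (1/3, 2/3)
3. K is the midpoint of UZ ⇒ K = (1/2, 0)
4. H lies on line UK with UH:HK = -3:2 ⇒ H = (3/2, 0)
5. G lies on line KF with KG:GF = 3:1 ⇒ G = (1/8, 3/4)
2·[SHJ] = 10/3, 2·[GUZ] = 3/4
[SHJ]:[GUZ] = 10/3:3/4 = 40/9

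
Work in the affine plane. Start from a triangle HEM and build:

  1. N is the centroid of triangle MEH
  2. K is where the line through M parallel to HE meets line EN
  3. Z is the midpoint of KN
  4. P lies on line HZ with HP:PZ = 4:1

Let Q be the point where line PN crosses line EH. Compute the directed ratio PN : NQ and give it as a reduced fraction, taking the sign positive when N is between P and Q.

PN:NQ = 3/5

Choose coordinates H = (0, 0), E = (1, 0), M = (0, 1).
1. N is the centroid of triangle MEH ⇒ N = (1/3, 1/3)
2. K is where the line through M parallel to HE meets line EN ⇒ K = (-1, 1)
3. Z is the midpoint of KN ⇒ Z = (-1/3, 2/3)
4. P lies on line HZ with HP:PZ = 4:1 ⇒ P = (-4/15, 8/15)
line PN meets EH at Q = (4/3, 0)
N = P + t·(Q−P) with t = 3/8, so PN:NQ = 3/8:5/8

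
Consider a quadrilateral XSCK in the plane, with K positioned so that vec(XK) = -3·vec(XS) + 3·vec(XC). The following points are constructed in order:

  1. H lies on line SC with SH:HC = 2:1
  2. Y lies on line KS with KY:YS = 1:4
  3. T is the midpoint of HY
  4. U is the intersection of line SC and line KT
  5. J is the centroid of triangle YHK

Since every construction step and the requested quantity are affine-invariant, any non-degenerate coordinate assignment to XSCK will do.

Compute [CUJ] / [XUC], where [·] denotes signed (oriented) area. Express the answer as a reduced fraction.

[CUJ]:[XUC] = -3/5

Set X = (0, 0), S = (1, 0), C = (0, 1), K = (-3, 3); any affine frame gives the same invariant.
1. H lies on line SC with SH:HC = 2:1 ⇒ H = (1/3, 2/3)
2. Y lies on line KS with KY:YS = 1:4 ⇒ Y = (-11/5, 12/5)
3. T is the midpoint of HY ⇒ T = (-14/15, 23/15)
4. U is the intersection of line SC and line KT ⇒ U = (4/9, 5/9)
5. J is the centroid of triangle YHK ⇒ J = (-73/45, 91/45)
2·[CUJ] = -4/15, 2·[XUC] = 4/9
[CUJ]:[XUC] = -4/15:4/9 = -3/5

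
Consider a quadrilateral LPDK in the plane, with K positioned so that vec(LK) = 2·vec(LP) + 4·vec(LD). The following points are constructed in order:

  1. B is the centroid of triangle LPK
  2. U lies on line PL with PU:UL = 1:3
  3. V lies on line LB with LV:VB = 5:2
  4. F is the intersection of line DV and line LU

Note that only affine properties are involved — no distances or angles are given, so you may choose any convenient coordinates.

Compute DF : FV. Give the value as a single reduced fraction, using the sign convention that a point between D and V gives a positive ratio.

DF:FV = -21/20

Assign L = (0, 0), P = (1, 0), D = (0, 1), K = (2, 4) — the answer is frame-independent, so this choice is without loss of generality.
1. B is the centroid of triangle LPK ⇒ B = (1, 4/3)
2. U lies on line PL with PU:UL = 1:3 ⇒ U = (3/4, 0)
3. V lies on line LB with LV:VB = 5:2 ⇒ V = (5/7, 20/21)
4. F is the intersection of line DV and line LU ⇒ F = (15, 0)
F = D + t·(V−D) with t = 21, so DF:FV = t:(1−t) = 21:-20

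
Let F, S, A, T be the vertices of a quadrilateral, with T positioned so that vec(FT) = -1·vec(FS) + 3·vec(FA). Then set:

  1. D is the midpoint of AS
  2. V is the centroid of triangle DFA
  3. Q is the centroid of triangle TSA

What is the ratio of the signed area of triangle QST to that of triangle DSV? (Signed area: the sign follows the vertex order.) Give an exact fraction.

[QST]:[DSV] = -2

Assign F = (0, 0), S = (1, 0), A = (0, 1), T = (-1, 3) — the answer is frame-independent, so this choice is without loss of generality.
1. D is the midpoint of AS ⇒ D = (1/2, 1/2)
2. V is the centroid of triangle DFA ⇒ V = (1/6, 1/2)
3. Q is the centroid of triangle TSA ⇒ Q = (0, 4/3)
2·[QST] = 1/3, 2·[DSV] = -1/6
[QST]:[DSV] = 1/3:-1/6 = -2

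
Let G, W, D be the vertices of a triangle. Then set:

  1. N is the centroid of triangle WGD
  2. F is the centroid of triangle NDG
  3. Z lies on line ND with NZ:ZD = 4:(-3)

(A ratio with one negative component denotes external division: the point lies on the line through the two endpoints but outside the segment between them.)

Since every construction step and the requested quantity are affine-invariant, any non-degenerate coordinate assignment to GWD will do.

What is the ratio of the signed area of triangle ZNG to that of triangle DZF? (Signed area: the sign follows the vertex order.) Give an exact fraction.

Work in coordinates with G = (0, 0), W = (1, 0), D = (0, 1).
1. N is the centroid of triangle WGD ⇒ N = (1/3, 1/3)
2. F is the centroid of triangle NDG ⇒ F = (1/9, 4/9)
3. Z lies on line ND with NZ:ZD = 4:(-3) ⇒ Z = (-1, 3)
2·[ZNG] = -4/3, 2·[DZF] = 1/3
[ZNG]:[DZF] = -4/3:1/3 = -4

[ZNG]:[DZF] = -4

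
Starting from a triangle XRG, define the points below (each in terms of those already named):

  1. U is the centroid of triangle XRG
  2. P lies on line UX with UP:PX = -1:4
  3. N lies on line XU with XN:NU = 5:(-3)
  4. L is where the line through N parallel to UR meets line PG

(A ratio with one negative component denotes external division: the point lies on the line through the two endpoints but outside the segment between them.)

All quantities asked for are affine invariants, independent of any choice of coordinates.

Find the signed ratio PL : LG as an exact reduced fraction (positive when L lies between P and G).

Work in coordinates with X = (0, 0), R = (1, 0), G = (0, 1).
1. U is the centroid of triangle XRG ⇒ U = (1/3, 1/3)
2. P lies on line UX with UP:PX = -1:4 ⇒ P = (4/9, 4/9)
3. N lies on line XU with XN:NU = 5:(-3) ⇒ N = (5/6, 5/6)
4. L is where the line through N parallel to UR meets line PG ⇒ L = (-1/3, 17/12)
L = P + t·(G−P) with t = 7/4, so PL:LG = t:(1−t) = 7/4:-3/4

PL:LG = -7/3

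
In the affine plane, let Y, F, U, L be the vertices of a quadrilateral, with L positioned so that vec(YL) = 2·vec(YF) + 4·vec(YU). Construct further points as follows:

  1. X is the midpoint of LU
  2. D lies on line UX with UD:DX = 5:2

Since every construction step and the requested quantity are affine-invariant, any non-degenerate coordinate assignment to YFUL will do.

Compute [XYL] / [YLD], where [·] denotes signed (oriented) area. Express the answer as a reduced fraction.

Set Y = (0, 0), F = (1, 0), U = (0, 1), L = (2, 4); any affine frame gives the same invariant.
1. X is the midpoint of LU ⇒ X = (1, 5/2)
2. D lies on line UX with UD:DX = 5:2 ⇒ D = (5/7, 29/14)
2·[XYL] = 1, 2·[YLD] = 9/7
[XYL]:[YLD] = 1:9/7 = 7/9

[XYL]:[YLD] = 7/9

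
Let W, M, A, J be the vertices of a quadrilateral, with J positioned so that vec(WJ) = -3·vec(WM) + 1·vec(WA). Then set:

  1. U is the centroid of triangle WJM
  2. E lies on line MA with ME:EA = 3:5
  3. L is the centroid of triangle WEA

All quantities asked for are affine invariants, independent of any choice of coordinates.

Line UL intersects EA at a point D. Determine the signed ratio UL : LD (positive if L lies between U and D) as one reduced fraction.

UL:LD = 3

Choose coordinates W = (0, 0), M = (1, 0), A = (0, 1), J = (-3, 1).
1. U is the centroid of triangle WJM ⇒ U = (-2/3, 1/3)
2. E lies on line MA with ME:EA = 3:5 ⇒ E = (5/8, 3/8)
3. L is the centroid of triangle WEA ⇒ L = (5/24, 11/24)
line UL meets EA at D = (1/2, 1/2)
L = U + t·(D−U) with t = 3/4, so UL:LD = 3/4:1/4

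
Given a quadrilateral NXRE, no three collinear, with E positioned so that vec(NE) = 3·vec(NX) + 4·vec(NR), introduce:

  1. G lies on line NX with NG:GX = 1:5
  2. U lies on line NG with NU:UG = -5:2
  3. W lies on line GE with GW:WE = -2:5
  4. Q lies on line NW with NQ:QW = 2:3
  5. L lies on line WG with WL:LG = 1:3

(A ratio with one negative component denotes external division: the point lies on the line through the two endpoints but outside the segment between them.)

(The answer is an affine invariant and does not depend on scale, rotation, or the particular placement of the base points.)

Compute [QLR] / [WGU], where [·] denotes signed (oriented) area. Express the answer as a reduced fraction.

[QLR]:[WGU] = 279/160

Choose coordinates N = (0, 0), X = (1, 0), R = (0, 1), E = (3, 4).
1. G lies on line NX with NG:GX = 1:5 ⇒ G = (1/6, 0)
2. U lies on line NG with NU:UG = -5:2 ⇒ U = (5/18, 0)
3. W lies on line GE with GW:WE = -2:5 ⇒ W = (-31/18, -8/3)
4. Q lies on line NW with NQ:QW = 2:3 ⇒ Q = (-31/45, -16/15)
5. L lies on line WG with WL:LG = 1:3 ⇒ L = (-5/4, -2)
2·[QLR] = -31/60, 2·[WGU] = -8/27
[QLR]:[WGU] = -31/60:-8/27 = 279/160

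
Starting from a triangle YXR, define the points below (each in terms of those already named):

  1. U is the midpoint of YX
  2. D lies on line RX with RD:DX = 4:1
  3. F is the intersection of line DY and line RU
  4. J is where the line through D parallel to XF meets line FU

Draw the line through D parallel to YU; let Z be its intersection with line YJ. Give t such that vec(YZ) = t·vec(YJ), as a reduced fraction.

Set Y = (0, 0), X = (1, 0), R = (0, 1); any affine frame gives the same invariant.
1. U is the midpoint of YX ⇒ U = (1/2, 0)
2. D lies on line RX with RD:DX = 4:1 ⇒ D = (4/5, 1/5)
3. F is the intersection of line DY and line RU ⇒ F = (4/9, 1/9)
4. J is where the line through D parallel to XF meets line FU ⇒ J = (16/45, 13/45)
through D parallel to YU: direction (1/2, 0); meets YJ at Z = (16/65, 1/5)
Z = Y + t·(J−Y) with t = 9/13

t = 9/13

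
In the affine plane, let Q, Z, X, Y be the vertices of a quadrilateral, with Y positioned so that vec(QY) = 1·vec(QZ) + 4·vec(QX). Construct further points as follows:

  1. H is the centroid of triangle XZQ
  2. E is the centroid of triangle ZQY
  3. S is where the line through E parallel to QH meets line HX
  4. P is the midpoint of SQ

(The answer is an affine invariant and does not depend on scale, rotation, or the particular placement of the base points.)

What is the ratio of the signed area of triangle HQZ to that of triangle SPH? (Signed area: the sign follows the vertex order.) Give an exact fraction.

Assign Q = (0, 0), Z = (1, 0), X = (0, 1), Y = (1, 4) — the answer is frame-independent, so this choice is without loss of generality.
1. H is the centroid of triangle XZQ ⇒ H = (1/3, 1/3)
2. E is the centroid of triangle ZQY ⇒ E = (2/3, 4/3)
3. S is where the line through E parallel to QH meets line HX ⇒ S = (1/9, 7/9)
4. P is the midpoint of SQ ⇒ P = (1/18, 7/18)
2·[HQZ] = 1/3, 2·[SPH] = 1/9
[HQZ]:[SPH] = 1/3:1/9 = 3

[HQZ]:[SPH] = 3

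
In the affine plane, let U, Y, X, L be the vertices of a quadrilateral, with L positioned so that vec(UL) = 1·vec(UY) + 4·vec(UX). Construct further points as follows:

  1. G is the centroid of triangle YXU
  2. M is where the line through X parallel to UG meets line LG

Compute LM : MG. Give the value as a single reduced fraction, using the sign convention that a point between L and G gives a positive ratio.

Choose coordinates U = (0, 0), Y = (1, 0), X = (0, 1), L = (1, 4).
1. G is the centroid of triangle YXU ⇒ G = (1/3, 1/3)
2. M is where the line through X parallel to UG meets line LG ⇒ M = (5/9, 14/9)
M = L + t·(G−L) with t = 2/3, so LM:MG = t:(1−t) = 2/3:1/3

LM:MG = 2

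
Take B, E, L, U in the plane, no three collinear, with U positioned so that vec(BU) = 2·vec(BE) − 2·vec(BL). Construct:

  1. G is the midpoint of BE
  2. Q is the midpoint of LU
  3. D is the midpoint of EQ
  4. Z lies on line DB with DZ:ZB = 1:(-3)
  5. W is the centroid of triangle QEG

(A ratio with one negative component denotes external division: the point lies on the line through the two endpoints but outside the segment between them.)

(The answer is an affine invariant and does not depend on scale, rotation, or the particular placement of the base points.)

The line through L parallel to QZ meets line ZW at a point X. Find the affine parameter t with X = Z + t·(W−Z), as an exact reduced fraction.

Set B = (0, 0), E = (1, 0), L = (0, 1), U = (2, -2); any affine frame gives the same invariant.
1. G is the midpoint of BE ⇒ G = (1/2, 0)
2. Q is the midpoint of LU ⇒ Q = (1, -1/2)
3. D is the midpoint of EQ ⇒ D = (1, -1/4)
4. Z lies on line DB with DZ:ZB = 1:(-3) ⇒ Z = (3/2, -3/8)
5. W is the centroid of triangle QEG ⇒ W = (5/6, -1/6)
through L parallel to QZ: direction (1/2, 1/8); meets ZW at X = (-29/18, 43/72)
X = Z + t·(W−Z) with t = 14/3

t = 14/3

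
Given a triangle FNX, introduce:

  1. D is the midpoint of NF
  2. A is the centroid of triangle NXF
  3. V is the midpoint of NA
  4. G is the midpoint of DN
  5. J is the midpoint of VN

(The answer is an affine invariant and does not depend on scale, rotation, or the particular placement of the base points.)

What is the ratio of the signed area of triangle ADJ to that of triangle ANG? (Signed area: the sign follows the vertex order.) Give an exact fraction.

[ADJ]:[ANG] = -3/2

Work in coordinates with F = (0, 0), N = (1, 0), X = (0, 1).
1. D is the midpoint of NF ⇒ D = (1/2, 0)
2. A is the centroid of triangle NXF ⇒ A = (1/3, 1/3)
3. V is the midpoint of NA ⇒ V = (2/3, 1/6)
4. G is the midpoint of DN ⇒ G = (3/4, 0)
5. J is the midpoint of VN ⇒ J = (5/6, 1/12)
2·[ADJ] = 1/8, 2·[ANG] = -1/12
[ADJ]:[ANG] = 1/8:-1/12 = -3/2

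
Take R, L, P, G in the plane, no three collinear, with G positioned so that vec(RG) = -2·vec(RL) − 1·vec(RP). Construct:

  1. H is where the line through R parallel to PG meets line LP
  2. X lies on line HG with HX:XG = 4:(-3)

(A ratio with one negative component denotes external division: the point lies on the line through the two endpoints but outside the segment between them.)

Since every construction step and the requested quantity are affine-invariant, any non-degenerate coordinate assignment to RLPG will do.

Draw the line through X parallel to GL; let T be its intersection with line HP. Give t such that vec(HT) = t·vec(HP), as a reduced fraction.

t = -4

Set R = (0, 0), L = (1, 0), P = (0, 1), G = (-2, -1); any affine frame gives the same invariant.
1. H is where the line through R parallel to PG meets line LP ⇒ H = (1/2, 1/2)
2. X lies on line HG with HX:XG = 4:(-3) ⇒ X = (-19/2, -11/2)
through X parallel to GL: direction (3, 1); meets HP at T = (5/2, -3/2)
T = H + t·(P−H) with t = -4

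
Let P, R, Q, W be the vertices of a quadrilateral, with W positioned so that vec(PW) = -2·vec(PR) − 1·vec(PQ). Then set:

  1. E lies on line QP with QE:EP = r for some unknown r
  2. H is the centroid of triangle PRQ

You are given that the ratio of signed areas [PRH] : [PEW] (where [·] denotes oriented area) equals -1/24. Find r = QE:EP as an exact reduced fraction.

r = -5/4

Set P = (0, 0), R = (1, 0), Q = (0, 1), W = (-2, -1); any affine frame gives the same invariant.
1. With QE:EP = r, write λ = r/(r+1) so E = Q + λ·(P−Q); E is affine-linear in λ
2. H is the centroid of triangle PRQ ⇒ H = (1/3, 1/3)
Every point depending on E is an affine combination of E and λ-independent points, so each such coordinate is linear in λ; the λ² term in each signed area is a multiple of (P−Q)×(P−Q) = 0, so 2·[PRH] and 2·[PEW] are each linear in λ. Evaluating at λ=0 and λ=1:
  2·[PRH] = 1/3,   2·[PEW] = -2·λ + 2
So [PRH]:[PEW] = (1/3) / (-2·λ + 2). Setting this equal to -1/24:
  1/3 = -1/24·(-2·λ + 2)  ⇒  λ = 5
Then r = λ/(1−λ) = (5)/(-4) = -5/4. Check: with r = -5/4, E = (0, -4) and [PRH]:[PEW] = -1/24 as required.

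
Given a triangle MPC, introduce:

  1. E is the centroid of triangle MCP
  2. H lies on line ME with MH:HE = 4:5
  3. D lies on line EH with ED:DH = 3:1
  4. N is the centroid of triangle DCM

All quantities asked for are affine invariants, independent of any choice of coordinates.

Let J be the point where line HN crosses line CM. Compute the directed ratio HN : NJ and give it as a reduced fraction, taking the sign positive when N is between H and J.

Set M = (0, 0), P = (1, 0), C = (0, 1); any affine frame gives the same invariant.
1. E is the centroid of triangle MCP ⇒ E = (1/3, 1/3)
2. H lies on line ME with MH:HE = 4:5 ⇒ H = (4/27, 4/27)
3. D lies on line EH with ED:DH = 3:1 ⇒ D = (7/36, 7/36)
4. N is the centroid of triangle DCM ⇒ N = (7/108, 43/108)
line HN meets CM at J = (0, 16/27)
N = H + t·(J−H) with t = 9/16, so HN:NJ = 9/16:7/16

HN:NJ = 9/7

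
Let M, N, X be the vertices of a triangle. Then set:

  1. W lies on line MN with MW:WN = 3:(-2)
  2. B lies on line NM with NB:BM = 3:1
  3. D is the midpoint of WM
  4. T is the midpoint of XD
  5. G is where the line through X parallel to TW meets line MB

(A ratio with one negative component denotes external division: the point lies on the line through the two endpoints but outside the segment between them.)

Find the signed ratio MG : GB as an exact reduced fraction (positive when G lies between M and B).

Set M = (0, 0), N = (1, 0), X = (0, 1); any affine frame gives the same invariant.
1. W lies on line MN with MW:WN = 3:(-2) ⇒ W = (3, 0)
2. B lies on line NM with NB:BM = 3:1 ⇒ B = (1/4, 0)
3. D is the midpoint of WM ⇒ D = (3/2, 0)
4. T is the midpoint of XD ⇒ T = (3/4, 1/2)
5. G is where the line through X parallel to TW meets line MB ⇒ G = (9/2, 0)
G = M + t·(B−M) with t = 18, so MG:GB = t:(1−t) = 18:-17

MG:GB = -18/17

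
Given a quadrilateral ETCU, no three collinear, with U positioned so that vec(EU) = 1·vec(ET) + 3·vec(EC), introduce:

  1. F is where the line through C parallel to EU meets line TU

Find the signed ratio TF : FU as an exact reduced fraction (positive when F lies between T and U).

TF:FU = -4

Assign E = (0, 0), T = (1, 0), C = (0, 1), U = (1, 3) — the answer is frame-independent, so this choice is without loss of generality.
1. F is where the line through C parallel to EU meets line TU ⇒ F = (1, 4)
F = T + t·(U−T) with t = 4/3, so TF:FU = t:(1−t) = 4/3:-1/3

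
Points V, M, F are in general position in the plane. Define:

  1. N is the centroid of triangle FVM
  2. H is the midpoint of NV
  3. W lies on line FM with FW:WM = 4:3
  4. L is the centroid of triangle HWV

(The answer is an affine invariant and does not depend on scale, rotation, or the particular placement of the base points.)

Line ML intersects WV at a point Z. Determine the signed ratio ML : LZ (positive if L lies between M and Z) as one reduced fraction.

ML:LZ = -55

Set V = (0, 0), M = (1, 0), F = (0, 1); any affine frame gives the same invariant.
1. N is the centroid of triangle FVM ⇒ N = (1/3, 1/3)
2. H is the midpoint of NV ⇒ H = (1/6, 1/6)
3. W lies on line FM with FW:WM = 4:3 ⇒ W = (4/7, 3/7)
4. L is the centroid of triangle HWV ⇒ L = (31/126, 25/126)
line ML meets WV at Z = (20/77, 15/77)
L = M + t·(Z−M) with t = 55/54, so ML:LZ = 55/54:-1/54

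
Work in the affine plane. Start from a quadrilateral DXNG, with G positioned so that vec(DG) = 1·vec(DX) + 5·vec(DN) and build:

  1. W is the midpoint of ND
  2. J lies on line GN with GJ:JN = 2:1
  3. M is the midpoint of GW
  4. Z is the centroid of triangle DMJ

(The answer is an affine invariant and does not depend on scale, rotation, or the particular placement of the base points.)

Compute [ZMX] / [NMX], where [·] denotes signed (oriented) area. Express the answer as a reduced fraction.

Set D = (0, 0), X = (1, 0), N = (0, 1), G = (1, 5); any affine frame gives the same invariant.
1. W is the midpoint of ND ⇒ W = (0, 1/2)
2. J lies on line GN with GJ:JN = 2:1 ⇒ J = (1/3, 7/3)
3. M is the midpoint of GW ⇒ M = (1/2, 11/4)
4. Z is the centroid of triangle DMJ ⇒ Z = (5/18, 61/36)
2·[ZMX] = -41/36, 2·[NMX] = -9/4
[ZMX]:[NMX] = -41/36:-9/4 = 41/81

[ZMX]:[NMX] = 41/81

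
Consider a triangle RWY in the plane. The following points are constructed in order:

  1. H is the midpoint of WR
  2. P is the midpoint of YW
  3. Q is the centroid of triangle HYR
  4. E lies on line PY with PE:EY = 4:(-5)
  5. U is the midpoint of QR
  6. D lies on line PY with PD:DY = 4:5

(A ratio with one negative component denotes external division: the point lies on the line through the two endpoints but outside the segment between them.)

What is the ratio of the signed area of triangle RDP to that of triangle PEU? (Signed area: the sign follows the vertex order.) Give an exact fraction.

[RDP]:[PEU] = 4/27

Assign R = (0, 0), W = (1, 0), Y = (0, 1) — the answer is frame-independent, so this choice is without loss of generality.
1. H is the midpoint of WR ⇒ H = (1/2, 0)
2. P is the midpoint of YW ⇒ P = (1/2, 1/2)
3. Q is the centroid of triangle HYR ⇒ Q = (1/6, 1/3)
4. E lies on line PY with PE:EY = 4:(-5) ⇒ E = (5/2, -3/2)
5. U is the midpoint of QR ⇒ U = (1/12, 1/6)
6. D lies on line PY with PD:DY = 4:5 ⇒ D = (5/18, 13/18)
2·[RDP] = -2/9, 2·[PEU] = -3/2
[RDP]:[PEU] = -2/9:-3/2 = 4/27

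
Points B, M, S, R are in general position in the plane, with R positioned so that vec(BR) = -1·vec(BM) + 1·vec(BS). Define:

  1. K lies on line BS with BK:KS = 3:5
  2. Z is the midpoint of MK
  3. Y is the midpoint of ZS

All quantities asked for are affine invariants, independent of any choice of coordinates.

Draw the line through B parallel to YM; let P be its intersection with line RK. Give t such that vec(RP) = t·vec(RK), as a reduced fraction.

Assign B = (0, 0), M = (1, 0), S = (0, 1), R = (-1, 1) — the answer is frame-independent, so this choice is without loss of generality.
1. K lies on line BS with BK:KS = 3:5 ⇒ K = (0, 3/8)
2. Z is the midpoint of MK ⇒ Z = (1/2, 3/16)
3. Y is the midpoint of ZS ⇒ Y = (1/4, 19/32)
through B parallel to YM: direction (3/4, -19/32); meets RK at P = (-9/4, 57/32)
P = R + t·(K−R) with t = -5/4

t = -5/4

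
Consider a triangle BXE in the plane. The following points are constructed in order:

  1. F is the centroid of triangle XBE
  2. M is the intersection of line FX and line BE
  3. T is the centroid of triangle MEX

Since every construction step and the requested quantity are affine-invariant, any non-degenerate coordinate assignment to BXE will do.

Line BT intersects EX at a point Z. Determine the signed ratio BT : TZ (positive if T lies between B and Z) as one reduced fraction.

Choose coordinates B = (0, 0), X = (1, 0), E = (0, 1).
1. F is the centroid of triangle XBE ⇒ F = (1/3, 1/3)
2. M is the intersection of line FX and line BE ⇒ M = (0, 1/2)
3. T is the centroid of triangle MEX ⇒ T = (1/3, 1/2)
line BT meets EX at Z = (2/5, 3/5)
T = B + t·(Z−B) with t = 5/6, so BT:TZ = 5/6:1/6

BT:TZ = 5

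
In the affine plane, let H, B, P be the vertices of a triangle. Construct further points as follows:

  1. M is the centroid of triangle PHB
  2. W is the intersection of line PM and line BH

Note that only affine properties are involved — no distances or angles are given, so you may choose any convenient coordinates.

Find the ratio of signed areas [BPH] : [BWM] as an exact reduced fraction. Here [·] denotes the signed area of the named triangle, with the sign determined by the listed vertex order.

[BPH]:[BWM] = -6

Assign H = (0, 0), B = (1, 0), P = (0, 1) — the answer is frame-independent, so this choice is without loss of generality.
1. M is the centroid of triangle PHB ⇒ M = (1/3, 1/3)
2. W is the intersection of line PM and line BH ⇒ W = (1/2, 0)
2·[BPH] = 1, 2·[BWM] = -1/6
[BPH]:[BWM] = 1:-1/6 = -6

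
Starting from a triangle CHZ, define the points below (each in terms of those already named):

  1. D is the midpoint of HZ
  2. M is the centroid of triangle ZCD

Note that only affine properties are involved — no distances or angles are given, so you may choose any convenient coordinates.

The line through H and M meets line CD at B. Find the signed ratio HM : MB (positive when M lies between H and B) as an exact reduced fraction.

Assign C = (0, 0), H = (1, 0), Z = (0, 1) — the answer is frame-independent, so this choice is without loss of generality.
1. D is the midpoint of HZ ⇒ D = (1/2, 1/2)
2. M is the centroid of triangle ZCD ⇒ M = (1/6, 1/2)
line HM meets CD at B = (3/8, 3/8)
M = H + t·(B−H) with t = 4/3, so HM:MB = 4/3:-1/3

HM:MB = -4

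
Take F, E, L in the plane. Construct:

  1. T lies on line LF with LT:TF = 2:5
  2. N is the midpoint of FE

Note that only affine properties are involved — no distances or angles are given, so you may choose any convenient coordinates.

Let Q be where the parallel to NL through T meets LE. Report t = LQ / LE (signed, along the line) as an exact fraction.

t = -2/7

Set F = (0, 0), E = (1, 0), L = (0, 1); any affine frame gives the same invariant.
1. T lies on line LF with LT:TF = 2:5 ⇒ T = (0, 5/7)
2. N is the midpoint of FE ⇒ N = (1/2, 0)
through T parallel to NL: direction (-1/2, 1); meets LE at Q = (-2/7, 9/7)
Q = L + t·(E−L) with t = -2/7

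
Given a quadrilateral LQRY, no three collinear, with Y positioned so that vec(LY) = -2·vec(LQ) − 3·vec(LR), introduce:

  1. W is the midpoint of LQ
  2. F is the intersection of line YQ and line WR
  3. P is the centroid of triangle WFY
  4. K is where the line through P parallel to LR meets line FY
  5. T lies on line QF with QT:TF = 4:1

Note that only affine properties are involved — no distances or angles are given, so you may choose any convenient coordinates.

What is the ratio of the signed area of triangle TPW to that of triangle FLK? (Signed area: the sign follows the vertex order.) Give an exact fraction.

Choose coordinates L = (0, 0), Q = (1, 0), R = (0, 1), Y = (-2, -3).
1. W is the midpoint of LQ ⇒ W = (1/2, 0)
2. F is the intersection of line YQ and line WR ⇒ F = (2/3, -1/3)
3. P is the centroid of triangle WFY ⇒ P = (-5/18, -10/9)
4. K is where the line through P parallel to LR meets line FY ⇒ K = (-5/18, -23/18)
5. T lies on line QF with QT:TF = 4:1 ⇒ T = (11/15, -4/15)
2·[TPW] = -7/15, 2·[FLK] = 17/18
[TPW]:[FLK] = -7/15:17/18 = -42/85

[TPW]:[FLK] = -42/85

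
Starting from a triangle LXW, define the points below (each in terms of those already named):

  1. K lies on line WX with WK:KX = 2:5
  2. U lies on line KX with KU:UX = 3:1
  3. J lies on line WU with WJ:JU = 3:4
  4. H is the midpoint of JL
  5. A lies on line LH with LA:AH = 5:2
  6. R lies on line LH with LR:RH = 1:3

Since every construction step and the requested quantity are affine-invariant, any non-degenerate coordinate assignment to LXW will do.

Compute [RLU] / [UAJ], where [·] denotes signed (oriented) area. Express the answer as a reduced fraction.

[RLU]:[UAJ] = -7/36

Assign L = (0, 0), X = (1, 0), W = (0, 1) — the answer is frame-independent, so this choice is without loss of generality.
1. K lies on line WX with WK:KX = 2:5 ⇒ K = (2/7, 5/7)
2. U lies on line KX with KU:UX = 3:1 ⇒ U = (23/28, 5/28)
3. J lies on line WU with WJ:JU = 3:4 ⇒ J = (69/196, 127/196)
4. H is the midpoint of JL ⇒ H = (69/392, 127/392)
5. A lies on line LH with LA:AH = 5:2 ⇒ A = (345/2744, 635/2744)
6. R lies on line LH with LR:RH = 1:3 ⇒ R = (69/1568, 127/1568)
2·[RLU] = 23/392, 2·[UAJ] = -207/686
[RLU]:[UAJ] = 23/392:-207/686 = -7/36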